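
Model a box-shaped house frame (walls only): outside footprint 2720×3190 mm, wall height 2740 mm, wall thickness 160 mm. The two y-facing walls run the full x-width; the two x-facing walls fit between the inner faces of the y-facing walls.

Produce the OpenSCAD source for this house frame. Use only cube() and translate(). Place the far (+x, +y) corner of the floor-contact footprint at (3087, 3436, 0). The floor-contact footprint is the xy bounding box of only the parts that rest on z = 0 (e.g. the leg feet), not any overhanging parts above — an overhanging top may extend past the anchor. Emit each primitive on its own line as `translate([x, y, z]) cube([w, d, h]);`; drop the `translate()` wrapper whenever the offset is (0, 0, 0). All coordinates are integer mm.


translate([367, 246, 0]) cube([2720, 160, 2740]);
translate([367, 3276, 0]) cube([2720, 160, 2740]);
translate([367, 406, 0]) cube([160, 2870, 2740]);
translate([2927, 406, 0]) cube([160, 2870, 2740]);


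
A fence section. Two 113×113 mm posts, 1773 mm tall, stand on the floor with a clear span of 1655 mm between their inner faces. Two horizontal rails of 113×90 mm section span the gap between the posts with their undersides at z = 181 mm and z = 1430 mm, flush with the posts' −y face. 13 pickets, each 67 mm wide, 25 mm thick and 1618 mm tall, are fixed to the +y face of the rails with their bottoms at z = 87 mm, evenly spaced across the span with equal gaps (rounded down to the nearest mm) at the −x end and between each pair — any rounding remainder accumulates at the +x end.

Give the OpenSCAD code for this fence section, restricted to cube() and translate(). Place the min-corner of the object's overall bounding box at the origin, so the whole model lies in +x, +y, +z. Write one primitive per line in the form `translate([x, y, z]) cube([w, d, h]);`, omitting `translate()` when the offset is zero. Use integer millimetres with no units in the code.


cube([113, 113, 1773]);
translate([1768, 0, 0]) cube([113, 113, 1773]);
translate([113, 0, 181]) cube([1655, 113, 90]);
translate([113, 0, 1430]) cube([1655, 113, 90]);
translate([169, 113, 87]) cube([67, 25, 1618]);
translate([292, 113, 87]) cube([67, 25, 1618]);
translate([415, 113, 87]) cube([67, 25, 1618]);
translate([538, 113, 87]) cube([67, 25, 1618]);
translate([661, 113, 87]) cube([67, 25, 1618]);
translate([784, 113, 87]) cube([67, 25, 1618]);
translate([907, 113, 87]) cube([67, 25, 1618]);
translate([1030, 113, 87]) cube([67, 25, 1618]);
translate([1153, 113, 87]) cube([67, 25, 1618]);
translate([1276, 113, 87]) cube([67, 25, 1618]);
translate([1399, 113, 87]) cube([67, 25, 1618]);
translate([1522, 113, 87]) cube([67, 25, 1618]);
translate([1645, 113, 87]) cube([67, 25, 1618]);


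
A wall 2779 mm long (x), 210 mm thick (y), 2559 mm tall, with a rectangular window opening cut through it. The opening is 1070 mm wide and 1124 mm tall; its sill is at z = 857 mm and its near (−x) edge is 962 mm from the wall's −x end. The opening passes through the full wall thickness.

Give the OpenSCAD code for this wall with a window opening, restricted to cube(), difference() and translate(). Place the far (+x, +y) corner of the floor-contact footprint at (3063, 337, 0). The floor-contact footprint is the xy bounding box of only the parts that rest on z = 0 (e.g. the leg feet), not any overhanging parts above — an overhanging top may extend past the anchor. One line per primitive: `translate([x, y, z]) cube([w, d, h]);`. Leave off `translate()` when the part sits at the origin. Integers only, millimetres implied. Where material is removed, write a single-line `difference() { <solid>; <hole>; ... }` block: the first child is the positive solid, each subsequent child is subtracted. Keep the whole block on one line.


difference() { translate([284, 127, 0]) cube([2779, 210, 2559]); translate([1246, 127, 857]) cube([1070, 210, 1124]); }


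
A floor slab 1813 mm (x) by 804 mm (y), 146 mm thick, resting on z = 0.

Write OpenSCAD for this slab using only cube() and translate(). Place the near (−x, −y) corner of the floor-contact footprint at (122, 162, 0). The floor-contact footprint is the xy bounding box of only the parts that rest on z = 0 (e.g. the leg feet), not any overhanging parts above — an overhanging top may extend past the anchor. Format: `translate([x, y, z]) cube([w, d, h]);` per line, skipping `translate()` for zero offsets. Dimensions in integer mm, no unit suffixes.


translate([122, 162, 0]) cube([1813, 804, 146]);


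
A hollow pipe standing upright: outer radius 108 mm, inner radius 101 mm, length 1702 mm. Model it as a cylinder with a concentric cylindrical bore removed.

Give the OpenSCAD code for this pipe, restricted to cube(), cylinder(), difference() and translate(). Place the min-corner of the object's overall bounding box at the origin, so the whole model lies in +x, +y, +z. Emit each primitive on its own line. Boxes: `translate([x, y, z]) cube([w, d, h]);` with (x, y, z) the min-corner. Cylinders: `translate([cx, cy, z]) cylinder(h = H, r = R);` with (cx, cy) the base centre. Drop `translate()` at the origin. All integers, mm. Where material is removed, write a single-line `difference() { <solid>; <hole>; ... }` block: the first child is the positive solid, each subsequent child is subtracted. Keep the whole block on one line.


difference() { translate([108, 108, 0]) cylinder(h = 1702, r = 108); translate([108, 108, 0]) cylinder(h = 1702, r = 101); }


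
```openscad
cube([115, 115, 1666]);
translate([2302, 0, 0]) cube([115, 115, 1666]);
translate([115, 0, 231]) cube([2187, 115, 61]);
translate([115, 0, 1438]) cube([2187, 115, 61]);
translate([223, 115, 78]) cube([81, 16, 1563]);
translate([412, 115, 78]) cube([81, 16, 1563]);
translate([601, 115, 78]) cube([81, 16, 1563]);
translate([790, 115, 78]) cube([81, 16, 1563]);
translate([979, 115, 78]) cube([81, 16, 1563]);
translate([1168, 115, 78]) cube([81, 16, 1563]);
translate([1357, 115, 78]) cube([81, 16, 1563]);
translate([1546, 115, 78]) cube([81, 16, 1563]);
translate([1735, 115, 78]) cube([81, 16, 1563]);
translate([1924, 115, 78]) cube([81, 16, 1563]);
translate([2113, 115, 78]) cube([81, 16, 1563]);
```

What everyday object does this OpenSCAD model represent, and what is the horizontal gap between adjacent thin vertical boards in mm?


A fence section. The picket gap is 108 mm.

Two posts, two rails, 11 pickets — a fence section. Span 2187 mm holds 11 pickets of 81 mm with 12 equal gaps: ⌊(2187 − 11·81) / 12⌋ = 108 mm.


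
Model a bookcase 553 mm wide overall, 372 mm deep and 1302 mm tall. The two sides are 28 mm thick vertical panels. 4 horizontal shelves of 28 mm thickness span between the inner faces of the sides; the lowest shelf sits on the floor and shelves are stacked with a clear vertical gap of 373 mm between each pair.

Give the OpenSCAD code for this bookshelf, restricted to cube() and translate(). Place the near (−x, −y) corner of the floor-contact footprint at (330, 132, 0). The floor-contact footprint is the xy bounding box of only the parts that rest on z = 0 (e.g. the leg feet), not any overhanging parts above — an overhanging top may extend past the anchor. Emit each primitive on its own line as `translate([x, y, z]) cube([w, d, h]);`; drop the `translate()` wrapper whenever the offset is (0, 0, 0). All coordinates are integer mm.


translate([330, 132, 0]) cube([28, 372, 1302]);
translate([855, 132, 0]) cube([28, 372, 1302]);
translate([358, 132, 0]) cube([497, 372, 28]);
translate([358, 132, 401]) cube([497, 372, 28]);
translate([358, 132, 802]) cube([497, 372, 28]);
translate([358, 132, 1203]) cube([497, 372, 28]);


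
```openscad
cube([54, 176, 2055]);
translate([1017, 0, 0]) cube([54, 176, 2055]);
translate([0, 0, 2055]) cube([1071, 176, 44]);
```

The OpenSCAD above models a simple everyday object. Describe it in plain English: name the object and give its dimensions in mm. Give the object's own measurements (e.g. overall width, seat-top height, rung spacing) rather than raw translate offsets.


A door frame. The clear opening is 963 mm wide and 2055 mm high. Two 54 mm wide jambs, 176 mm deep, stand either side of the opening from the floor to the top of the opening. A 44 mm thick head sits across the top of both jambs, spanning the full outside width of the frame.


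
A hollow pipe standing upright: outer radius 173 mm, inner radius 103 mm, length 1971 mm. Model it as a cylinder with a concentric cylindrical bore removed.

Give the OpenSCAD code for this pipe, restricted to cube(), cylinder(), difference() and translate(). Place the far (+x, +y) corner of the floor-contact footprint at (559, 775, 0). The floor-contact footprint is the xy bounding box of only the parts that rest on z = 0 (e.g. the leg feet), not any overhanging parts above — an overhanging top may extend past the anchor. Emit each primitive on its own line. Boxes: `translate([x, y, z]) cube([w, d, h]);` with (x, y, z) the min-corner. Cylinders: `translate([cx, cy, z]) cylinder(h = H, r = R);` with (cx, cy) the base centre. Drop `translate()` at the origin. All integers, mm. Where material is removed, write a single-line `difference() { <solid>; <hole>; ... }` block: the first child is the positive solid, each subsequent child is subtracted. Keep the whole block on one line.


difference() { translate([386, 602, 0]) cylinder(h = 1971, r = 173); translate([386, 602, 0]) cylinder(h = 1971, r = 103); }


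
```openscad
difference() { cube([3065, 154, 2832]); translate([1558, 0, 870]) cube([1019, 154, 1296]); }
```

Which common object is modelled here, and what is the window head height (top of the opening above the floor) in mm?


A wall with a window opening. The window head height is 2166 mm.

A wall with a rectangular opening subtracted — a window. Sill at z = 870, opening 1296 mm tall, so the head is at 870 + 1296 = 2166 mm.


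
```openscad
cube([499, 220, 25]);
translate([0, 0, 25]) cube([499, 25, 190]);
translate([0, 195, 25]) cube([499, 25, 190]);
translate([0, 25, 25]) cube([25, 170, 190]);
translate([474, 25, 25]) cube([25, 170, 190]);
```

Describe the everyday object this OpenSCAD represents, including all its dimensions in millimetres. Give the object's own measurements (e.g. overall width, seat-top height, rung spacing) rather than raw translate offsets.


An open-topped rectangular box: outside dimensions 499×220×215 mm, with a uniform wall and base thickness of 25 mm. The base is a full 499×220 slab on the floor; four walls sit on top of the base. The front and back walls (the −y and +y sides) span the full width; the two side walls fit between them.


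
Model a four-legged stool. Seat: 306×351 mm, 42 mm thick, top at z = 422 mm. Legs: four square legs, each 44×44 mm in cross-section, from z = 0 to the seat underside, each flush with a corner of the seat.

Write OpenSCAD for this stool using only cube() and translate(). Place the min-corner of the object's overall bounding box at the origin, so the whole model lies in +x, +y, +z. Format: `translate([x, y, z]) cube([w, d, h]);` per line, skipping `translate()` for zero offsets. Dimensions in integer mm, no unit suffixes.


// leg_h = 422 - 42 = 380
translate([0, 0, 380]) cube([306, 351, 42]);
cube([44, 44, 380]);
translate([262, 0, 0]) cube([44, 44, 380]);
translate([0, 307, 0]) cube([44, 44, 380]);
translate([262, 307, 0]) cube([44, 44, 380]);


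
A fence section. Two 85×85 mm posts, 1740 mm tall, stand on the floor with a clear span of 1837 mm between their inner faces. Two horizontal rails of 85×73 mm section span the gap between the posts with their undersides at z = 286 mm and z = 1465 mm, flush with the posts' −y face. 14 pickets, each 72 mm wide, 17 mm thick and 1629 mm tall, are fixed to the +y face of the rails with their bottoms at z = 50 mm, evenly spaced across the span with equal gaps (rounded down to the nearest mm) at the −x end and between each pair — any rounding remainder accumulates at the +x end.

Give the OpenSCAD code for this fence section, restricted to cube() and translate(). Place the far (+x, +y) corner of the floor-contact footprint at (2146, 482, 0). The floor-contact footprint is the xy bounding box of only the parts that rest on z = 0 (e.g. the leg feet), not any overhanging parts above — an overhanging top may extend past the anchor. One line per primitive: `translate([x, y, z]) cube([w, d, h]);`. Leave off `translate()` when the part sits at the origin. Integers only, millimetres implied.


translate([139, 397, 0]) cube([85, 85, 1740]);
translate([2061, 397, 0]) cube([85, 85, 1740]);
translate([224, 397, 286]) cube([1837, 85, 73]);
translate([224, 397, 1465]) cube([1837, 85, 73]);
translate([279, 482, 50]) cube([72, 17, 1629]);
translate([406, 482, 50]) cube([72, 17, 1629]);
translate([533, 482, 50]) cube([72, 17, 1629]);
translate([660, 482, 50]) cube([72, 17, 1629]);
translate([787, 482, 50]) cube([72, 17, 1629]);
translate([914, 482, 50]) cube([72, 17, 1629]);
translate([1041, 482, 50]) cube([72, 17, 1629]);
translate([1168, 482, 50]) cube([72, 17, 1629]);
translate([1295, 482, 50]) cube([72, 17, 1629]);
translate([1422, 482, 50]) cube([72, 17, 1629]);
translate([1549, 482, 50]) cube([72, 17, 1629]);
translate([1676, 482, 50]) cube([72, 17, 1629]);
translate([1803, 482, 50]) cube([72, 17, 1629]);
translate([1930, 482, 50]) cube([72, 17, 1629]);


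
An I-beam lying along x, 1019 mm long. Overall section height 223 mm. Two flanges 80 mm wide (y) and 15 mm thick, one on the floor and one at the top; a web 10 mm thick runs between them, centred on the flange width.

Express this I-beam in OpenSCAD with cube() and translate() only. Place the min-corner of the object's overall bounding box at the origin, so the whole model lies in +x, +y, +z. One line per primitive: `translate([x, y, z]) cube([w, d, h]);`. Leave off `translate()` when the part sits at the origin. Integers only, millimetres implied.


cube([1019, 80, 15]);
translate([0, 35, 15]) cube([1019, 10, 193]);
translate([0, 0, 208]) cube([1019, 80, 15]);


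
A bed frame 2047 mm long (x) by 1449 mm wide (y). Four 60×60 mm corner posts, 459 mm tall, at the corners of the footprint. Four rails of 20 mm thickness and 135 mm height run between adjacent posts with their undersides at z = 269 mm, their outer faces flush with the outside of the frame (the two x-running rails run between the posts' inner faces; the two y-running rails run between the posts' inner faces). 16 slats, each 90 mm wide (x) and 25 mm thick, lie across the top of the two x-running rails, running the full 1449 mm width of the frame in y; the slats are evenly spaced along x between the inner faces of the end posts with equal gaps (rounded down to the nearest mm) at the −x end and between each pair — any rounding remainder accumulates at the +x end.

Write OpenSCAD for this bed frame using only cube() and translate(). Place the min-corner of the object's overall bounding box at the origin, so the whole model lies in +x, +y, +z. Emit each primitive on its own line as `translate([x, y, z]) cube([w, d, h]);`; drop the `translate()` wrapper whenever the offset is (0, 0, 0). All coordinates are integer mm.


cube([60, 60, 459]);
translate([0, 1389, 0]) cube([60, 60, 459]);
translate([1987, 0, 0]) cube([60, 60, 459]);
translate([1987, 1389, 0]) cube([60, 60, 459]);
translate([60, 0, 269]) cube([1927, 20, 135]);
translate([60, 1429, 269]) cube([1927, 20, 135]);
translate([0, 60, 269]) cube([20, 1329, 135]);
translate([2027, 60, 269]) cube([20, 1329, 135]);
translate([88, 0, 404]) cube([90, 1449, 25]);
translate([206, 0, 404]) cube([90, 1449, 25]);
translate([324, 0, 404]) cube([90, 1449, 25]);
translate([442, 0, 404]) cube([90, 1449, 25]);
translate([560, 0, 404]) cube([90, 1449, 25]);
translate([678, 0, 404]) cube([90, 1449, 25]);
translate([796, 0, 404]) cube([90, 1449, 25]);
translate([914, 0, 404]) cube([90, 1449, 25]);
translate([1032, 0, 404]) cube([90, 1449, 25]);
translate([1150, 0, 404]) cube([90, 1449, 25]);
translate([1268, 0, 404]) cube([90, 1449, 25]);
translate([1386, 0, 404]) cube([90, 1449, 25]);
translate([1504, 0, 404]) cube([90, 1449, 25]);
translate([1622, 0, 404]) cube([90, 1449, 25]);
translate([1740, 0, 404]) cube([90, 1449, 25]);
translate([1858, 0, 404]) cube([90, 1449, 25]);


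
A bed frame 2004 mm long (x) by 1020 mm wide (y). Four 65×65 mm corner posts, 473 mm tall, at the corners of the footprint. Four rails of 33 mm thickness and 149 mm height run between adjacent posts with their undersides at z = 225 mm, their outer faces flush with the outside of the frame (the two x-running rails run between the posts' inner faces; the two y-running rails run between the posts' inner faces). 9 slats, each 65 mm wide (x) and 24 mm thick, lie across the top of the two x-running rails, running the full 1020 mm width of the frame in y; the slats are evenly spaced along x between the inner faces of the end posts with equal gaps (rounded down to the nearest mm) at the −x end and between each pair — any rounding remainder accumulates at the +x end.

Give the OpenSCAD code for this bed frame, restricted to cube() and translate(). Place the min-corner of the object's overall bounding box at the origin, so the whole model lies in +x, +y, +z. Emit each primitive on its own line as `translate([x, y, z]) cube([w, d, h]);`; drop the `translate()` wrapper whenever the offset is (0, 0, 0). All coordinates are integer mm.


// slat z = rail_z + rail_h = 225 + 149 = 374
// slat gap = ⌊(1874 − 9·65) / 10⌋ = 128
cube([65, 65, 473]);
translate([0, 955, 0]) cube([65, 65, 473]);
translate([1939, 0, 0]) cube([65, 65, 473]);
translate([1939, 955, 0]) cube([65, 65, 473]);
translate([65, 0, 225]) cube([1874, 33, 149]);
translate([65, 987, 225]) cube([1874, 33, 149]);
translate([0, 65, 225]) cube([33, 890, 149]);
translate([1971, 65, 225]) cube([33, 890, 149]);
translate([193, 0, 374]) cube([65, 1020, 24]);
translate([386, 0, 374]) cube([65, 1020, 24]);
translate([579, 0, 374]) cube([65, 1020, 24]);
translate([772, 0, 374]) cube([65, 1020, 24]);
translate([965, 0, 374]) cube([65, 1020, 24]);
translate([1158, 0, 374]) cube([65, 1020, 24]);
translate([1351, 0, 374]) cube([65, 1020, 24]);
translate([1544, 0, 374]) cube([65, 1020, 24]);
translate([1737, 0, 374]) cube([65, 1020, 24]);


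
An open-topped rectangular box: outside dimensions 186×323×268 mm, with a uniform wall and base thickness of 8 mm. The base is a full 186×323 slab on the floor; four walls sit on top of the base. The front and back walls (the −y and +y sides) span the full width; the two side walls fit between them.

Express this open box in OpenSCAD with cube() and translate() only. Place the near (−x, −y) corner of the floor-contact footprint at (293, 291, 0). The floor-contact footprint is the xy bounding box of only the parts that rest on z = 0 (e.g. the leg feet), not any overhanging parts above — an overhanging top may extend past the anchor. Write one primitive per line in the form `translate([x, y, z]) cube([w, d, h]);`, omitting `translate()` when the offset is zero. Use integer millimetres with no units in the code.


translate([293, 291, 0]) cube([186, 323, 8]);
translate([293, 291, 8]) cube([186, 8, 260]);
translate([293, 606, 8]) cube([186, 8, 260]);
translate([293, 299, 8]) cube([8, 307, 260]);
translate([471, 299, 8]) cube([8, 307, 260]);


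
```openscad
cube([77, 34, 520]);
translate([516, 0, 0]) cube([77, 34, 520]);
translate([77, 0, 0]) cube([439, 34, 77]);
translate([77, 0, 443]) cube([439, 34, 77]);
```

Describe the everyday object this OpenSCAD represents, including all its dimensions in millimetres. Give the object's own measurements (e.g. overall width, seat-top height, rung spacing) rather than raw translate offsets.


A rectangular picture frame lying in the x–z plane (depth along y). The opening is 439 mm wide (x) by 366 mm tall (z), surrounded by a border 77 mm wide on all four sides. The frame is 34 mm deep and is made of two full-height vertical stiles with two horizontal rails fitted between them.


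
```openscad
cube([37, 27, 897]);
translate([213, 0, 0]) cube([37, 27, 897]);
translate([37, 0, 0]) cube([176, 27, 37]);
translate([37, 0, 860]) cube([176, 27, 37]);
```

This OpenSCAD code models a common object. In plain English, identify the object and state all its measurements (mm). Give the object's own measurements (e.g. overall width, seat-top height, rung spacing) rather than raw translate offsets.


A rectangular picture frame lying in the x–z plane (depth along y). The opening is 176 mm wide (x) by 823 mm tall (z), surrounded by a border 37 mm wide on all four sides. The frame is 27 mm deep and is made of two full-height vertical stiles with two horizontal rails fitted between them.


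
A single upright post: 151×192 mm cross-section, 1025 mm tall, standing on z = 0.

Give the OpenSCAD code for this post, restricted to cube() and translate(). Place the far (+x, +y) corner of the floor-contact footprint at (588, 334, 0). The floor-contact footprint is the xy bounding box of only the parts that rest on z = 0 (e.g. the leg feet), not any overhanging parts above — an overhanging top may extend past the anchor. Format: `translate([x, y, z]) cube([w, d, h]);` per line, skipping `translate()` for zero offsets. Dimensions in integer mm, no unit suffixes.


translate([437, 142, 0]) cube([151, 192, 1025]);


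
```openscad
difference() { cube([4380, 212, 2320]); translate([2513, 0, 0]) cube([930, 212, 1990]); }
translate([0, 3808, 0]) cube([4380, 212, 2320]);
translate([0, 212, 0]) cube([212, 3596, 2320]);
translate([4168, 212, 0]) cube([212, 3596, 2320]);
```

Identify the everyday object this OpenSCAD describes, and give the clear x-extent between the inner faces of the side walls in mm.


A single room. The interior width is 3956 mm.

Four walls enclosing a rectangle with a door in the front wall — a room. Outside width 4380 minus two 212 mm walls gives 3956 mm.


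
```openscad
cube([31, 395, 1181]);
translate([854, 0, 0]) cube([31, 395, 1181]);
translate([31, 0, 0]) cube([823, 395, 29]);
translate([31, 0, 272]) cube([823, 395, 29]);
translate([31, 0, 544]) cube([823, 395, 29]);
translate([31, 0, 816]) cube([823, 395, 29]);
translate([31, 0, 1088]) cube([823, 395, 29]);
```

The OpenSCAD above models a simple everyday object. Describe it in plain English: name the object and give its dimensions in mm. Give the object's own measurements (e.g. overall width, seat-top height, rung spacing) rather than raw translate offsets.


An open bookshelf. Two side panels, each 31 mm thick, 395 mm deep and 1181 mm tall, stand 885 mm apart (outside-to-outside). Between them sit 5 shelves, each 29 mm thick and 395 mm deep, spanning the full gap between the sides. The bottom shelf rests on the floor (its underside at z = 0) and the clear gap between one shelf's top and the next shelf's underside is 243 mm.


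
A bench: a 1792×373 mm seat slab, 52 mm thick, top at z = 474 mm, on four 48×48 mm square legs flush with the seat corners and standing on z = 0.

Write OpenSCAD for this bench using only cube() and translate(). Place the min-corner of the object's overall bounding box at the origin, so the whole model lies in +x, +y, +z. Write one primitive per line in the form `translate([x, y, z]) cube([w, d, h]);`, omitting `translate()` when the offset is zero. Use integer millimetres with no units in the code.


translate([0, 0, 422]) cube([1792, 373, 52]);
cube([48, 48, 422]);
translate([0, 325, 0]) cube([48, 48, 422]);
translate([1744, 0, 0]) cube([48, 48, 422]);
translate([1744, 325, 0]) cube([48, 48, 422]);


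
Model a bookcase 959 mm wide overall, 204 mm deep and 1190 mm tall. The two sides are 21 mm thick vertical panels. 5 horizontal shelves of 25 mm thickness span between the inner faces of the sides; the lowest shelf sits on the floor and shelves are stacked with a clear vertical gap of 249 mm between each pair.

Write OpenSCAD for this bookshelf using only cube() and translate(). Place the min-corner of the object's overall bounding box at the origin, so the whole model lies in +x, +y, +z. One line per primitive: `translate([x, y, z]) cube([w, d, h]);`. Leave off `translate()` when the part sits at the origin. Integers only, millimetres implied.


cube([21, 204, 1190]);
translate([938, 0, 0]) cube([21, 204, 1190]);
translate([21, 0, 0]) cube([917, 204, 25]);
translate([21, 0, 274]) cube([917, 204, 25]);
translate([21, 0, 548]) cube([917, 204, 25]);
translate([21, 0, 822]) cube([917, 204, 25]);
translate([21, 0, 1096]) cube([917, 204, 25]);


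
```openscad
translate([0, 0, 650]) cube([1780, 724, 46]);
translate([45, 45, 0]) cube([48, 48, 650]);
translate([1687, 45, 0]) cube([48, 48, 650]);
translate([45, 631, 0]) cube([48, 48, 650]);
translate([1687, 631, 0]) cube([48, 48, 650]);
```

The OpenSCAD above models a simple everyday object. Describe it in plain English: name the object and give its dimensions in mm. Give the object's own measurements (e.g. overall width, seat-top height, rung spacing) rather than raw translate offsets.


A rectangular dining table. The top is 1780×724×46 mm with its upper surface at z = 696 mm. It stands on four 48×48 mm square legs, each inset 45 mm from the nearest pair of top edges, running from the floor to the underside of the top.


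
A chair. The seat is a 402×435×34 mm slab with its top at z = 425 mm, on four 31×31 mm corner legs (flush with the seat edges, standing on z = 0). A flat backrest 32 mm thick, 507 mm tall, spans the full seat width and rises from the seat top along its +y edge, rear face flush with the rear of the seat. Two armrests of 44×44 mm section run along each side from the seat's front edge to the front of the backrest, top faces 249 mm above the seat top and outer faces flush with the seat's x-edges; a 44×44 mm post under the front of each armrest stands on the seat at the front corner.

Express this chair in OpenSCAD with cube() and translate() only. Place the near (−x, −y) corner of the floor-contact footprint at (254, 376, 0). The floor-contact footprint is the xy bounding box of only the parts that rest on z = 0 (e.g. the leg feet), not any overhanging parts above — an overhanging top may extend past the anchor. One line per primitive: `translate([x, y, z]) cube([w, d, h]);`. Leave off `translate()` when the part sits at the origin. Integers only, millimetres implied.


translate([254, 376, 391]) cube([402, 435, 34]);
translate([254, 376, 0]) cube([31, 31, 391]);
translate([625, 376, 0]) cube([31, 31, 391]);
translate([254, 780, 0]) cube([31, 31, 391]);
translate([625, 780, 0]) cube([31, 31, 391]);
translate([254, 779, 425]) cube([402, 32, 507]);
translate([254, 376, 630]) cube([44, 403, 44]);
translate([612, 376, 630]) cube([44, 403, 44]);
translate([254, 376, 425]) cube([44, 44, 205]);
translate([612, 376, 425]) cube([44, 44, 205]);


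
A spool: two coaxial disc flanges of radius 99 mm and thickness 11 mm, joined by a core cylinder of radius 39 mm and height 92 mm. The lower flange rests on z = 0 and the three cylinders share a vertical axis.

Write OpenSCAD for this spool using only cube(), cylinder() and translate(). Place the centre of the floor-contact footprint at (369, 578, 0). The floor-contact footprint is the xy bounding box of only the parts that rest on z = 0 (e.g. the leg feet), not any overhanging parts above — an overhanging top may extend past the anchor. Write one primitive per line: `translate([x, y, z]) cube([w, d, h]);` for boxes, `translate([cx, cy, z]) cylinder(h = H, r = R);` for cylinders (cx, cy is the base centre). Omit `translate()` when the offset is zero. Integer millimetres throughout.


translate([369, 578, 0]) cylinder(h = 11, r = 99);
translate([369, 578, 11]) cylinder(h = 92, r = 39);
translate([369, 578, 103]) cylinder(h = 11, r = 99);


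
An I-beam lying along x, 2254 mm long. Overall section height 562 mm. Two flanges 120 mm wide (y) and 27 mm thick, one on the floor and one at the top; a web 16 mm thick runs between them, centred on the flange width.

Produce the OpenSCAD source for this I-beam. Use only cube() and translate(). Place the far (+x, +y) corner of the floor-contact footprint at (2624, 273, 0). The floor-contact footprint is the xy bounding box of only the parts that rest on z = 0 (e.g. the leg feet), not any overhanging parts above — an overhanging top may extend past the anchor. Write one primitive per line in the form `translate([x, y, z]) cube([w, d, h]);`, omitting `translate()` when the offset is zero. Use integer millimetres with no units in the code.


translate([370, 153, 0]) cube([2254, 120, 27]);
translate([370, 205, 27]) cube([2254, 16, 508]);
translate([370, 153, 535]) cube([2254, 120, 27]);


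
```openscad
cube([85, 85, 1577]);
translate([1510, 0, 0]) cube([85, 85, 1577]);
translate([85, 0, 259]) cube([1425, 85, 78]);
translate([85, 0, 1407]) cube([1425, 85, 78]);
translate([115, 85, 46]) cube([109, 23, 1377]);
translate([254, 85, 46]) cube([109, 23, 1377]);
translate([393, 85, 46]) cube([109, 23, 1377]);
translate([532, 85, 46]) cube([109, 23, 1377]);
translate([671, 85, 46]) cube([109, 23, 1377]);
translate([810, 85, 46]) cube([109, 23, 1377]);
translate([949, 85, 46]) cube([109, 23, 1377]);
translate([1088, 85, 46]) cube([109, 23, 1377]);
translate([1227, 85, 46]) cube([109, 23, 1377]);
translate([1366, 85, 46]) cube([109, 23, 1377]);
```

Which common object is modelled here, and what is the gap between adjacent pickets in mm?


A fence section. The picket gap is 30 mm.

Two posts, two rails, 10 pickets — a fence section. Span 1425 mm holds 10 pickets of 109 mm with 11 equal gaps: ⌊(1425 − 10·109) / 11⌋ = 30 mm.


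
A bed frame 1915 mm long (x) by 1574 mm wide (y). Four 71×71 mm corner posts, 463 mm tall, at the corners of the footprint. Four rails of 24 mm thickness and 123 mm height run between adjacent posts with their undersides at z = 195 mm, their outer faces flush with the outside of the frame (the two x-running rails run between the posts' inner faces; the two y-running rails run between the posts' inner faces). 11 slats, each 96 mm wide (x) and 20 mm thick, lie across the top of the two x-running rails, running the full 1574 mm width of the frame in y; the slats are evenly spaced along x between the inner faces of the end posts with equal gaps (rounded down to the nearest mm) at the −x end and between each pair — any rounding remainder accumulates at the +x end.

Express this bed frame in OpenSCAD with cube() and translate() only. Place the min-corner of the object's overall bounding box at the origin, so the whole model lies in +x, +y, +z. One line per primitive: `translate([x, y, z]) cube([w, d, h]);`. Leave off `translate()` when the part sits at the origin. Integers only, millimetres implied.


// slat z = rail_z + rail_h = 195 + 123 = 318
// slat gap = ⌊(1773 − 11·96) / 12⌋ = 59
cube([71, 71, 463]);
translate([0, 1503, 0]) cube([71, 71, 463]);
translate([1844, 0, 0]) cube([71, 71, 463]);
translate([1844, 1503, 0]) cube([71, 71, 463]);
translate([71, 0, 195]) cube([1773, 24, 123]);
translate([71, 1550, 195]) cube([1773, 24, 123]);
translate([0, 71, 195]) cube([24, 1432, 123]);
translate([1891, 71, 195]) cube([24, 1432, 123]);
translate([130, 0, 318]) cube([96, 1574, 20]);
translate([285, 0, 318]) cube([96, 1574, 20]);
translate([440, 0, 318]) cube([96, 1574, 20]);
translate([595, 0, 318]) cube([96, 1574, 20]);
translate([750, 0, 318]) cube([96, 1574, 20]);
translate([905, 0, 318]) cube([96, 1574, 20]);
translate([1060, 0, 318]) cube([96, 1574, 20]);
translate([1215, 0, 318]) cube([96, 1574, 20]);
translate([1370, 0, 318]) cube([96, 1574, 20]);
translate([1525, 0, 318]) cube([96, 1574, 20]);
translate([1680, 0, 318]) cube([96, 1574, 20]);


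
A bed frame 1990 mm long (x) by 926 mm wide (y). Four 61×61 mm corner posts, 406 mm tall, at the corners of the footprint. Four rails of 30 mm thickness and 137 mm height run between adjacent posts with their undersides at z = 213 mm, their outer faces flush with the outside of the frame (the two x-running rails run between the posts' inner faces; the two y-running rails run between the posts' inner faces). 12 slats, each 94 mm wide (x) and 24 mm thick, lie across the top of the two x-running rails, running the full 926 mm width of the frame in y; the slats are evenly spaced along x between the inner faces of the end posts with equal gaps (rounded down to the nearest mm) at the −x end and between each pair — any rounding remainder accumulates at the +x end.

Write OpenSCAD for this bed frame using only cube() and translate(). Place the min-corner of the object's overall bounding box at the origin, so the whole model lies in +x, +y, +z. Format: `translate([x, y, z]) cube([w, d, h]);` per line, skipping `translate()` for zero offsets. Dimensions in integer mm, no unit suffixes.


cube([61, 61, 406]);
translate([0, 865, 0]) cube([61, 61, 406]);
translate([1929, 0, 0]) cube([61, 61, 406]);
translate([1929, 865, 0]) cube([61, 61, 406]);
translate([61, 0, 213]) cube([1868, 30, 137]);
translate([61, 896, 213]) cube([1868, 30, 137]);
translate([0, 61, 213]) cube([30, 804, 137]);
translate([1960, 61, 213]) cube([30, 804, 137]);
translate([117, 0, 350]) cube([94, 926, 24]);
translate([267, 0, 350]) cube([94, 926, 24]);
translate([417, 0, 350]) cube([94, 926, 24]);
translate([567, 0, 350]) cube([94, 926, 24]);
translate([717, 0, 350]) cube([94, 926, 24]);
translate([867, 0, 350]) cube([94, 926, 24]);
translate([1017, 0, 350]) cube([94, 926, 24]);
translate([1167, 0, 350]) cube([94, 926, 24]);
translate([1317, 0, 350]) cube([94, 926, 24]);
translate([1467, 0, 350]) cube([94, 926, 24]);
translate([1617, 0, 350]) cube([94, 926, 24]);
translate([1767, 0, 350]) cube([94, 926, 24]);


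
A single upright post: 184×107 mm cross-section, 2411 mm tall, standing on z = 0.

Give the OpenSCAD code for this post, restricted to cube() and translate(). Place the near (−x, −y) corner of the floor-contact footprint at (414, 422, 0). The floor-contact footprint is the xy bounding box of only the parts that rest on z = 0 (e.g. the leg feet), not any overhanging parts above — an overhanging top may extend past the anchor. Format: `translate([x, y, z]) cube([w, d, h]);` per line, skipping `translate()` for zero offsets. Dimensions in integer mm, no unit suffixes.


translate([414, 422, 0]) cube([184, 107, 2411]);


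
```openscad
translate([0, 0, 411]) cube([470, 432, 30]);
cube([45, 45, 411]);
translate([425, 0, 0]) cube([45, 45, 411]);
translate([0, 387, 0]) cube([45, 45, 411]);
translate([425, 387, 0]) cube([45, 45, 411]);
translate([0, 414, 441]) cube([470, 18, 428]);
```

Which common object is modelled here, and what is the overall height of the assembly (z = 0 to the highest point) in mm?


A chair. The overall height is 869 mm.

A slab on four corner posts with a tall panel at the back — a chair. The seat slab sits at z = 411 with thickness 30, and the 428 mm backrest starts at the seat top, so the overall height is 411 + 30 + 428 = 869 mm.


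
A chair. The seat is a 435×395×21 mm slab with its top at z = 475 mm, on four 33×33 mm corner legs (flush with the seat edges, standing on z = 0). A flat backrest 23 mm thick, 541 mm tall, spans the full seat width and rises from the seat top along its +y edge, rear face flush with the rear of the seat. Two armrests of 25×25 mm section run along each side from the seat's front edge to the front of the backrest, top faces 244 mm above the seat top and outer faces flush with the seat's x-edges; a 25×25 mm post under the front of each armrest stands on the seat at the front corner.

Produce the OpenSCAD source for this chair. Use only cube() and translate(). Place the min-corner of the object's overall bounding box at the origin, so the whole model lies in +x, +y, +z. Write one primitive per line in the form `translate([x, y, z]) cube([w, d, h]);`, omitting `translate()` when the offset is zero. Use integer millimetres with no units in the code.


translate([0, 0, 454]) cube([435, 395, 21]);
cube([33, 33, 454]);
translate([402, 0, 0]) cube([33, 33, 454]);
translate([0, 362, 0]) cube([33, 33, 454]);
translate([402, 362, 0]) cube([33, 33, 454]);
translate([0, 372, 475]) cube([435, 23, 541]);
translate([0, 0, 694]) cube([25, 372, 25]);
translate([410, 0, 694]) cube([25, 372, 25]);
translate([0, 0, 475]) cube([25, 25, 219]);
translate([410, 0, 475]) cube([25, 25, 219]);


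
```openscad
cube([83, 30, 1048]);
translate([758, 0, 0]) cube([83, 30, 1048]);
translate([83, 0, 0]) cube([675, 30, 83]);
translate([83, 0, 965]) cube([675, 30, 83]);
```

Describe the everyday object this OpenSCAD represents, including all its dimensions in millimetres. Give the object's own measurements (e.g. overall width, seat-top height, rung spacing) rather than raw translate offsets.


A rectangular picture frame lying in the x–z plane (depth along y). The opening is 675 mm wide (x) by 882 mm tall (z), surrounded by a border 83 mm wide on all four sides. The frame is 30 mm deep and is made of two full-height vertical stiles with two horizontal rails fitted between them.


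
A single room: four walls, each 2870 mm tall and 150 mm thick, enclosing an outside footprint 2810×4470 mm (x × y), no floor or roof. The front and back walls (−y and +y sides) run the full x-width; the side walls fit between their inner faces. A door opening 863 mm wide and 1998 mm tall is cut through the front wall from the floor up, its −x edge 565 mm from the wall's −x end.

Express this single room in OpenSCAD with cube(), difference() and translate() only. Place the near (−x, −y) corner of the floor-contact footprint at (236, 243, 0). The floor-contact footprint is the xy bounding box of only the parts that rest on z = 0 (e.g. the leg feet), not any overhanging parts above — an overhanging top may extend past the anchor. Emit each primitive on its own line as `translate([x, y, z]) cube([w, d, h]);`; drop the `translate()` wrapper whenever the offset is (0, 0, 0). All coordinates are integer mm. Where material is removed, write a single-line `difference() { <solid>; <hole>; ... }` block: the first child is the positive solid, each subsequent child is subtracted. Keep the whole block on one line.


difference() { translate([236, 243, 0]) cube([2810, 150, 2870]); translate([801, 243, 0]) cube([863, 150, 1998]); }
translate([236, 4563, 0]) cube([2810, 150, 2870]);
translate([236, 393, 0]) cube([150, 4170, 2870]);
translate([2896, 393, 0]) cube([150, 4170, 2870]);


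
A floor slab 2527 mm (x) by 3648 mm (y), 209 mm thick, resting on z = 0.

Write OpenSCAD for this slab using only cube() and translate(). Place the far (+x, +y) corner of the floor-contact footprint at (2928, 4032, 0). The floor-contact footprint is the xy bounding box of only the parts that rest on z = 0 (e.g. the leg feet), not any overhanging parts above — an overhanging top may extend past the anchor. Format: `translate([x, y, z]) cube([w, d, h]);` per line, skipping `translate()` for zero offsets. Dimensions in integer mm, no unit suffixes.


translate([401, 384, 0]) cube([2527, 3648, 209]);


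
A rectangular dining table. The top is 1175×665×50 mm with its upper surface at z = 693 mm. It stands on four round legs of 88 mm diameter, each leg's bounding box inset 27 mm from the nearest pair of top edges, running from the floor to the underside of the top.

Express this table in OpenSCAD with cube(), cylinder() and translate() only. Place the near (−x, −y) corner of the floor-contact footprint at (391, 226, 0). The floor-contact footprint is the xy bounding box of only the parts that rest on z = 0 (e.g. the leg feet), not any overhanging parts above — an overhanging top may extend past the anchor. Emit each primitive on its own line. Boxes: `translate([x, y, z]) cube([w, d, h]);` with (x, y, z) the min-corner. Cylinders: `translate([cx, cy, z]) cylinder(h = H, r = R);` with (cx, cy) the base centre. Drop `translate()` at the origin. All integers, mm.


// leg_h = 693 - 50 = 643
translate([364, 199, 643]) cube([1175, 665, 50]);
translate([435, 270, 0]) cylinder(h = 643, r = 44);
translate([1468, 270, 0]) cylinder(h = 643, r = 44);
translate([435, 793, 0]) cylinder(h = 643, r = 44);
translate([1468, 793, 0]) cylinder(h = 643, r = 44);
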